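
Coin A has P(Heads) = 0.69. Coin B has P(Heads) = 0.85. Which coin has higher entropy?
A

For binary distributions, entropy is maximized at p=0.5 and decreases as p moves toward 0 or 1.

H(A) = H(0.69) = 0.8932 bits
H(B) = H(0.85) = 0.6098 bits

Distribution A (p=0.69) is closer to uniform (p=0.5), so it has higher entropy.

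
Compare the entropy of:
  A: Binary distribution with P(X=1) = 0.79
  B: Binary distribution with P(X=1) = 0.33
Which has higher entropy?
B

For binary distributions, entropy is maximized at p=0.5 and decreases as p moves toward 0 or 1.

H(A) = H(0.79) = 0.7415 bits
H(B) = H(0.33) = 0.9149 bits

Distribution B (p=0.33) is closer to uniform (p=0.5), so it has higher entropy.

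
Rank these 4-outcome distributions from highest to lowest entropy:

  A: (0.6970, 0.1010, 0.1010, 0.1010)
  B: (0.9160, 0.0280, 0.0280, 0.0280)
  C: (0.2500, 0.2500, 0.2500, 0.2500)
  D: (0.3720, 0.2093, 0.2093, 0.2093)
C > D > A > B

Key insight: Entropy is maximized by uniform distributions and minimized by concentrated distributions.

Entropies:
  H(A) = 1.3652 bits
  H(B) = 0.5493 bits
  H(C) = 2.0000 bits
  H(D) = 1.9476 bits

Ranking: C > D > A > B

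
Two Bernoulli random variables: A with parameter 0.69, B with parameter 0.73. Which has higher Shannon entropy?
A

For binary distributions, entropy is maximized at p=0.5 and decreases as p moves toward 0 or 1.

H(A) = H(0.69) = 0.8932 bits
H(B) = H(0.73) = 0.8415 bits

Distribution A (p=0.69) is closer to uniform (p=0.5), so it has higher entropy.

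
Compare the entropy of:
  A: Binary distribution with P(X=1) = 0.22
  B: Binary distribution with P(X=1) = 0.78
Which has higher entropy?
Equal

For binary distributions, entropy is maximized at p=0.5 and decreases as p moves toward 0 or 1.

H(A) = H(0.22) = 0.7602 bits
H(B) = H(0.78) = 0.7602 bits

Both distributions are equally far from uniform (|0.22-0.5| = |0.78-0.5|), so they have the same entropy.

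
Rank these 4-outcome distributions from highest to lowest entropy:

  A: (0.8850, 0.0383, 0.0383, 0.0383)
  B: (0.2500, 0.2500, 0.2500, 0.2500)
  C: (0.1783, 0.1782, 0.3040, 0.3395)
B > C > A

Key insight: Entropy is maximized by uniform distributions and minimized by concentrated distributions.

- Uniform distributions have maximum entropy log₂(4) = 2.0000 bits
- The more "peaked" or concentrated a distribution, the lower its entropy

Entropies:
  H(A) = 0.6971 bits
  H(B) = 2.0000 bits
  H(C) = 1.9383 bits

Ranking: B > C > A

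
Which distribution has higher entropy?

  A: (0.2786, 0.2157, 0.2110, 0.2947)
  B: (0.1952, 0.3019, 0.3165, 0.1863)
A

Both distributions are close to uniform, making this a harder comparison.

H(A) = 1.9841 bits
H(B) = 1.9588 bits

The distribution closer to uniform has higher entropy.
Answer: A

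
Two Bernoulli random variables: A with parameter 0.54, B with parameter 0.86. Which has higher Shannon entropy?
A

For binary distributions, entropy is maximized at p=0.5 and decreases as p moves toward 0 or 1.

H(A) = H(0.54) = 0.9954 bits
H(B) = H(0.86) = 0.5842 bits

Distribution A (p=0.54) is closer to uniform (p=0.5), so it has higher entropy.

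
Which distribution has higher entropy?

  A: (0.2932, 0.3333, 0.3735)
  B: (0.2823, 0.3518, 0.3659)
A

Both distributions are close to uniform, making this a harder comparison.

H(A) = 1.5780 bits
H(B) = 1.5760 bits

The distribution closer to uniform has higher entropy.
Answer: A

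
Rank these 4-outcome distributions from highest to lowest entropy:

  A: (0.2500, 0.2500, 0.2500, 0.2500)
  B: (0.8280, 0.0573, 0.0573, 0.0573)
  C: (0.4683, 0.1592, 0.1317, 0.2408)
A > C > B

Key insight: Entropy is maximized by uniform distributions and minimized by concentrated distributions.

- Uniform distributions have maximum entropy log₂(4) = 2.0000 bits
- The more "peaked" or concentrated a distribution, the lower its entropy

Entropies:
  H(A) = 2.0000 bits
  H(B) = 0.9349 bits
  H(C) = 1.8144 bits

Ranking: A > C > B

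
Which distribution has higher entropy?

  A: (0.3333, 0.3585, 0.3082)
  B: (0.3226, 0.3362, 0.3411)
B

Both distributions are close to uniform, making this a harder comparison.

H(A) = 1.5822 bits
H(B) = 1.5846 bits

The distribution closer to uniform has higher entropy.
Answer: B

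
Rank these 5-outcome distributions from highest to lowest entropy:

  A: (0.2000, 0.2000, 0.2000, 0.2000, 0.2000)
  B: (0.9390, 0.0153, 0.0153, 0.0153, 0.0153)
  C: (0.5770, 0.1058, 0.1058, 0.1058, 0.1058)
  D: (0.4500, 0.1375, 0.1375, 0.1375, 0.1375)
A > D > C > B

Key insight: Entropy is maximized by uniform distributions and minimized by concentrated distributions.

Entropies:
  H(A) = 2.3219 bits
  H(B) = 0.4534 bits
  H(C) = 1.8288 bits
  H(D) = 2.0928 bits

Ranking: A > D > C > B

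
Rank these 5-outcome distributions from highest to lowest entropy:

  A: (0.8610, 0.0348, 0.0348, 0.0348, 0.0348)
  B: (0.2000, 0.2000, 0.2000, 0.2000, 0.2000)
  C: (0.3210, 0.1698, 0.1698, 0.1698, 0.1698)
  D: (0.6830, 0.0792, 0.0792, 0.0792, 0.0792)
B > C > D > A

Key insight: Entropy is maximized by uniform distributions and minimized by concentrated distributions.

Entropies:
  H(A) = 0.8596 bits
  H(B) = 2.3219 bits
  H(C) = 2.2635 bits
  H(D) = 1.5351 bits

Ranking: B > C > D > A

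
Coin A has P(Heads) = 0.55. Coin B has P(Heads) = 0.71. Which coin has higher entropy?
A

For binary distributions, entropy is maximized at p=0.5 and decreases as p moves toward 0 or 1.

H(A) = H(0.55) = 0.9928 bits
H(B) = H(0.71) = 0.8687 bits

Distribution A (p=0.55) is closer to uniform (p=0.5), so it has higher entropy.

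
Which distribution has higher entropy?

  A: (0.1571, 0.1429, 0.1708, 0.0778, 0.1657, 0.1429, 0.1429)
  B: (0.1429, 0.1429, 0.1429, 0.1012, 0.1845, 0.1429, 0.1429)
B

Both distributions are close to uniform, making this a harder comparison.

H(A) = 2.7745 bits
H(B) = 2.7896 bits

The distribution closer to uniform has higher entropy.
Answer: B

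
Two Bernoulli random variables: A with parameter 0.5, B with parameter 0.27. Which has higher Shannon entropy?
A

For binary distributions, entropy is maximized at p=0.5 and decreases as p moves toward 0 or 1.

H(A) = H(0.5) = 1.0000 bits
H(B) = H(0.27) = 0.8415 bits

Distribution A (p=0.5) is closer to uniform (p=0.5), so it has higher entropy.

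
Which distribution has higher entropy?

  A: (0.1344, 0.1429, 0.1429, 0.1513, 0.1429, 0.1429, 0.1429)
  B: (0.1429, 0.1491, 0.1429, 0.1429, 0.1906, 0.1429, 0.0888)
A

Both distributions are close to uniform, making this a harder comparison.

H(A) = 2.8066 bits
H(B) = 2.7797 bits

The distribution closer to uniform has higher entropy.
Answer: A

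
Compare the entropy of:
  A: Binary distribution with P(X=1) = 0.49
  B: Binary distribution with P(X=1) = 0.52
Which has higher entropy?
A

For binary distributions, entropy is maximized at p=0.5 and decreases as p moves toward 0 or 1.

H(A) = H(0.49) = 0.9997 bits
H(B) = H(0.52) = 0.9988 bits

Distribution A (p=0.49) is closer to uniform (p=0.5), so it has higher entropy.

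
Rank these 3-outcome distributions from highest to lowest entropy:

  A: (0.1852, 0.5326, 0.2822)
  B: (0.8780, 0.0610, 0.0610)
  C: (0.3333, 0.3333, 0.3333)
C > A > B

Key insight: Entropy is maximized by uniform distributions and minimized by concentrated distributions.

- Uniform distributions have maximum entropy log₂(3) = 1.5850 bits
- The more "peaked" or concentrated a distribution, the lower its entropy

Entropies:
  H(A) = 1.4497 bits
  H(B) = 0.6571 bits
  H(C) = 1.5850 bits

Ranking: C > A > B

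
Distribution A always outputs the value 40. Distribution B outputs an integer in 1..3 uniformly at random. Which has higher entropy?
B

A is deterministic, so H(A) = 0. B is uniform over 3 outcomes, so H(B) = log₂(3) = 1.585 bits. Any distribution with genuine randomness has higher entropy than a deterministic one.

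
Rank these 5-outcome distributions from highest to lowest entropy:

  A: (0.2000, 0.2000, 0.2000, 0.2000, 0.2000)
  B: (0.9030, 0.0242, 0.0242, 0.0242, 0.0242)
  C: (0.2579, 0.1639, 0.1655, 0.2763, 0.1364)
A > C > B

Key insight: Entropy is maximized by uniform distributions and minimized by concentrated distributions.

- Uniform distributions have maximum entropy log₂(5) = 2.3219 bits
- The more "peaked" or concentrated a distribution, the lower its entropy

Entropies:
  H(A) = 2.3219 bits
  H(B) = 0.6534 bits
  H(C) = 2.2661 bits

Ranking: A > C > B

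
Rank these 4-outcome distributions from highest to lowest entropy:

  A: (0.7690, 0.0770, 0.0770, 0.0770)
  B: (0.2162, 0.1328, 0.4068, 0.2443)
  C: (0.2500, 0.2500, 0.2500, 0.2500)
C > B > A

Key insight: Entropy is maximized by uniform distributions and minimized by concentrated distributions.

- Uniform distributions have maximum entropy log₂(4) = 2.0000 bits
- The more "peaked" or concentrated a distribution, the lower its entropy

Entropies:
  H(A) = 1.1459 bits
  H(B) = 1.8891 bits
  H(C) = 2.0000 bits

Ranking: C > B > A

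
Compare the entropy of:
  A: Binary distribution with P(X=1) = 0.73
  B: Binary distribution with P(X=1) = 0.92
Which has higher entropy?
A

For binary distributions, entropy is maximized at p=0.5 and decreases as p moves toward 0 or 1.

H(A) = H(0.73) = 0.8415 bits
H(B) = H(0.92) = 0.4022 bits

Distribution A (p=0.73) is closer to uniform (p=0.5), so it has higher entropy.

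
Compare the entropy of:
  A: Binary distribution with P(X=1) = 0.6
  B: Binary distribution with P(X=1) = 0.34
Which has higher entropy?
A

For binary distributions, entropy is maximized at p=0.5 and decreases as p moves toward 0 or 1.

H(A) = H(0.6) = 0.9710 bits
H(B) = H(0.34) = 0.9248 bits

Distribution A (p=0.6) is closer to uniform (p=0.5), so it has higher entropy.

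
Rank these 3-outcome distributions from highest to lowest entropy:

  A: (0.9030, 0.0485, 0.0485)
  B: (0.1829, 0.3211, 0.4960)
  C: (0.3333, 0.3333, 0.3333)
C > B > A

Key insight: Entropy is maximized by uniform distributions and minimized by concentrated distributions.

- Uniform distributions have maximum entropy log₂(3) = 1.5850 bits
- The more "peaked" or concentrated a distribution, the lower its entropy

Entropies:
  H(A) = 0.5564 bits
  H(B) = 1.4763 bits
  H(C) = 1.5850 bits

Ranking: C > B > A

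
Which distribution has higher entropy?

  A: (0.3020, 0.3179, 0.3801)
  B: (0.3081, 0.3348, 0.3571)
B

Both distributions are close to uniform, making this a harder comparison.

H(A) = 1.5777 bits
H(B) = 1.5823 bits

The distribution closer to uniform has higher entropy.
Answer: B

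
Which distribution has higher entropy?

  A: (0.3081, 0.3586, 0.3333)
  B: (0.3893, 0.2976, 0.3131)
A

Both distributions are close to uniform, making this a harder comparison.

H(A) = 1.5822 bits
H(B) = 1.5747 bits

The distribution closer to uniform has higher entropy.
Answer: A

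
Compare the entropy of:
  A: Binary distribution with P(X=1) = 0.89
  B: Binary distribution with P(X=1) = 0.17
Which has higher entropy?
B

For binary distributions, entropy is maximized at p=0.5 and decreases as p moves toward 0 or 1.

H(A) = H(0.89) = 0.4999 bits
H(B) = H(0.17) = 0.6577 bits

Distribution B (p=0.17) is closer to uniform (p=0.5), so it has higher entropy.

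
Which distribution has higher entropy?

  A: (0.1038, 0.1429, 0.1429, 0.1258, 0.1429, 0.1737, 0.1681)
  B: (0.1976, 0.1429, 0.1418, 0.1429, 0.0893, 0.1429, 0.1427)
A

Both distributions are close to uniform, making this a harder comparison.

H(A) = 2.7898 bits
H(B) = 2.7771 bits

The distribution closer to uniform has higher entropy.
Answer: A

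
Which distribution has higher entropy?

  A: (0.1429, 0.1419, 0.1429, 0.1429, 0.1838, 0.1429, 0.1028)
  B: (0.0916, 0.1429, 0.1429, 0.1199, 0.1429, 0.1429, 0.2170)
A

Both distributions are close to uniform, making this a harder comparison.

H(A) = 2.7906 bits
H(B) = 2.7654 bits

The distribution closer to uniform has higher entropy.
Answer: A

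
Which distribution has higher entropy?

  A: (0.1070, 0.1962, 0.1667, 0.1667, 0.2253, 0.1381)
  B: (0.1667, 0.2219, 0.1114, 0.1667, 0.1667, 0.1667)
B

Both distributions are close to uniform, making this a harder comparison.

H(A) = 2.5466 bits
H(B) = 2.5580 bits

The distribution closer to uniform has higher entropy.
Answer: B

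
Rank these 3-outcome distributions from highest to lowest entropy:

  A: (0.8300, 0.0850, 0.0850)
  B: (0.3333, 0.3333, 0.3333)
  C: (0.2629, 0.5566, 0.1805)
B > C > A

Key insight: Entropy is maximized by uniform distributions and minimized by concentrated distributions.

- Uniform distributions have maximum entropy log₂(3) = 1.5850 bits
- The more "peaked" or concentrated a distribution, the lower its entropy

Entropies:
  H(A) = 0.8277 bits
  H(B) = 1.5850 bits
  H(C) = 1.4230 bits

Ranking: B > C > A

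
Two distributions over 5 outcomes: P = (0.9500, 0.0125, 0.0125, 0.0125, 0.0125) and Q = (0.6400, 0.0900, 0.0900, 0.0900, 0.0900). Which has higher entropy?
Q

P is highly concentrated on one outcome (95%), making it nearly deterministic. Q spreads its mass more evenly (max 64%). The more spread-out distribution has higher entropy: H(P) ≈ 0.386 bits, H(Q) ≈ 1.663 bits.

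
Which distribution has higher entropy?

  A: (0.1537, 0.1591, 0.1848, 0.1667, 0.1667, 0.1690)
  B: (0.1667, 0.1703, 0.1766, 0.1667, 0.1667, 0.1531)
B

Both distributions are close to uniform, making this a harder comparison.

H(A) = 2.5826 bits
H(B) = 2.5837 bits

The distribution closer to uniform has higher entropy.
Answer: B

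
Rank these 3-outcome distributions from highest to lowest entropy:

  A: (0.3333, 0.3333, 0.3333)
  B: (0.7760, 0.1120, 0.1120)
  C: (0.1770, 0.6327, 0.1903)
A > C > B

Key insight: Entropy is maximized by uniform distributions and minimized by concentrated distributions.

- Uniform distributions have maximum entropy log₂(3) = 1.5850 bits
- The more "peaked" or concentrated a distribution, the lower its entropy

Entropies:
  H(A) = 1.5850 bits
  H(B) = 0.9914 bits
  H(C) = 1.3155 bits

Ranking: A > C > B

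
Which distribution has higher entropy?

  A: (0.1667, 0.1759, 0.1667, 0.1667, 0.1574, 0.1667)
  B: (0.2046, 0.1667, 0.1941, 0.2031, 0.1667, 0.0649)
A

Both distributions are close to uniform, making this a harder comparison.

H(A) = 2.5842 bits
H(B) = 2.5122 bits

The distribution closer to uniform has higher entropy.
Answer: A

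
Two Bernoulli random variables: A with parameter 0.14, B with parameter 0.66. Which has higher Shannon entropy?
B

For binary distributions, entropy is maximized at p=0.5 and decreases as p moves toward 0 or 1.

H(A) = H(0.14) = 0.5842 bits
H(B) = H(0.66) = 0.9248 bits

Distribution B (p=0.66) is closer to uniform (p=0.5), so it has higher entropy.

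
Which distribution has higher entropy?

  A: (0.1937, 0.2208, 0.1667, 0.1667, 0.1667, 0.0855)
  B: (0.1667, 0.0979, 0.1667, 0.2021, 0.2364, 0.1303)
A

Both distributions are close to uniform, making this a harder comparison.

H(A) = 2.5357 bits
H(B) = 2.5310 bits

The distribution closer to uniform has higher entropy.
Answer: A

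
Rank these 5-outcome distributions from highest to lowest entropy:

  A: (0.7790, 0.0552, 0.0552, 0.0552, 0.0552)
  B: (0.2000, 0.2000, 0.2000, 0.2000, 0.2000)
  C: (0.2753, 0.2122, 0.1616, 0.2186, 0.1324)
B > C > A

Key insight: Entropy is maximized by uniform distributions and minimized by concentrated distributions.

- Uniform distributions have maximum entropy log₂(5) = 2.3219 bits
- The more "peaked" or concentrated a distribution, the lower its entropy

Entropies:
  H(A) = 1.2040 bits
  H(B) = 2.3219 bits
  H(C) = 2.2775 bits

Ranking: B > C > A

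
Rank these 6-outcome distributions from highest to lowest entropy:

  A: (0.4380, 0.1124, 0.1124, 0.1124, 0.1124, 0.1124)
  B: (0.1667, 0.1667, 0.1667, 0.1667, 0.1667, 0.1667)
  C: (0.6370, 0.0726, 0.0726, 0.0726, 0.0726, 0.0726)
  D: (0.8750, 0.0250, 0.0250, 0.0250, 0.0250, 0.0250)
B > A > C > D

Key insight: Entropy is maximized by uniform distributions and minimized by concentrated distributions.

Entropies:
  H(A) = 2.2938 bits
  H(B) = 2.5850 bits
  H(C) = 1.7880 bits
  H(D) = 0.8338 bits

Ranking: B > A > C > D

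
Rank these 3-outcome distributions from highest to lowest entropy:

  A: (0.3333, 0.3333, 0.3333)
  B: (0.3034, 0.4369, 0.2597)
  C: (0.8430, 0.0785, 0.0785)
A > B > C

Key insight: Entropy is maximized by uniform distributions and minimized by concentrated distributions.

- Uniform distributions have maximum entropy log₂(3) = 1.5850 bits
- The more "peaked" or concentrated a distribution, the lower its entropy

Entropies:
  H(A) = 1.5850 bits
  H(B) = 1.5491 bits
  H(C) = 0.7841 bits

Ranking: A > B > C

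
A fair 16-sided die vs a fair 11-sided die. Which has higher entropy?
16-sided die

Both are uniform distributions; for uniform over n outcomes, H = log₂(n). H(16-sided) = log₂(16) = 4.000 bits and H(11-sided) = log₂(11) = 3.459 bits. More outcomes in a uniform distribution means higher entropy.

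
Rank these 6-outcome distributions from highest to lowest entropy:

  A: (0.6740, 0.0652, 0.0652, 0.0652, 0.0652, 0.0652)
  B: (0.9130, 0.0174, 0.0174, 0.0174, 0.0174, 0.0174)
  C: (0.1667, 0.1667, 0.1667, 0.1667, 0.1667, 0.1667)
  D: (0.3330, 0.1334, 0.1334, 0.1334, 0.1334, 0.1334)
C > D > A > B

Key insight: Entropy is maximized by uniform distributions and minimized by concentrated distributions.

Entropies:
  H(A) = 1.6677 bits
  H(B) = 0.6284 bits
  H(C) = 2.5850 bits
  H(D) = 2.4667 bits

Ranking: C > D > A > B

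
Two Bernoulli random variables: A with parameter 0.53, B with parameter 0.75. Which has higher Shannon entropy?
A

For binary distributions, entropy is maximized at p=0.5 and decreases as p moves toward 0 or 1.

H(A) = H(0.53) = 0.9974 bits
H(B) = H(0.75) = 0.8113 bits

Distribution A (p=0.53) is closer to uniform (p=0.5), so it has higher entropy.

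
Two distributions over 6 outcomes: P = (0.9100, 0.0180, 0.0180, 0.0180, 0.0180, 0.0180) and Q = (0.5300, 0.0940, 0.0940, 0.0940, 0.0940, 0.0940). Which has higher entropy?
Q

P is highly concentrated on one outcome (91%), making it nearly deterministic. Q spreads its mass more evenly (max 53%). The more spread-out distribution has higher entropy: H(P) ≈ 0.645 bits, H(Q) ≈ 2.089 bits.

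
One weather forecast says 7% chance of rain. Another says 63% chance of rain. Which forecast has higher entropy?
63% forecast

Treat each forecast as a Bernoulli distribution. Binary entropy is maximized at p=0.5 and falls off symmetrically toward 0 or 1. The 63% forecast is closer to 50%, so it is more uncertain. H(7%) ≈ 0.366 bits, H(63%) ≈ 0.951 bits.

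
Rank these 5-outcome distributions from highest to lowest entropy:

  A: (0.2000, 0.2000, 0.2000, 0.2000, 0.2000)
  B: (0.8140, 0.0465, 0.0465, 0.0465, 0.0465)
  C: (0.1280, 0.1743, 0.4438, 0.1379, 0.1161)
A > C > B

Key insight: Entropy is maximized by uniform distributions and minimized by concentrated distributions.

- Uniform distributions have maximum entropy log₂(5) = 2.3219 bits
- The more "peaked" or concentrated a distribution, the lower its entropy

Entropies:
  H(A) = 2.3219 bits
  H(B) = 1.0650 bits
  H(C) = 2.0938 bits

Ranking: A > C > B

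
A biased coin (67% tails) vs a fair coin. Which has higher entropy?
Fair coin

The fair coin is uniform (p=0.5), maximizing binary entropy at 1 bit. The biased coin has H(0.67) ≈ 0.915 bits — its outcome is more predictable, so its entropy is lower.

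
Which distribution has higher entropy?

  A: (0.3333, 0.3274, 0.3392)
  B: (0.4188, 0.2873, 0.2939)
A

Both distributions are close to uniform, making this a harder comparison.

H(A) = 1.5848 bits
H(B) = 1.5620 bits

The distribution closer to uniform has higher entropy.
Answer: A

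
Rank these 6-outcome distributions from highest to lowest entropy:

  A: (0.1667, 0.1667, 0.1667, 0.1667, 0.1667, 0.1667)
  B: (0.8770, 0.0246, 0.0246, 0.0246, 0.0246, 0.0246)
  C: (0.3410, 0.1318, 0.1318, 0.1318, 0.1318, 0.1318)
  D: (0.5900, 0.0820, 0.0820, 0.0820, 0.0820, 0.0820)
A > C > D > B

Key insight: Entropy is maximized by uniform distributions and minimized by concentrated distributions.

Entropies:
  H(A) = 2.5850 bits
  H(B) = 0.8235 bits
  H(C) = 2.4559 bits
  H(D) = 1.9285 bits

Ranking: A > C > D > B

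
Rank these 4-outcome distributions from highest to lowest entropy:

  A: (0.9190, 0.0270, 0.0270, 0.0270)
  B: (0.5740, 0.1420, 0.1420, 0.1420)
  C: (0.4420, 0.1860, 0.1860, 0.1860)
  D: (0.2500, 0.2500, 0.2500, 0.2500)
D > C > B > A

Key insight: Entropy is maximized by uniform distributions and minimized by concentrated distributions.

Entropies:
  H(A) = 0.5341 bits
  H(B) = 1.6593 bits
  H(C) = 1.8747 bits
  H(D) = 2.0000 bits

Ranking: D > C > B > A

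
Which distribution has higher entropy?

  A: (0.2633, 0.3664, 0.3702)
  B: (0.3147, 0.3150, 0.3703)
B

Both distributions are close to uniform, making this a harder comparison.

H(A) = 1.5684 bits
H(B) = 1.5806 bits

The distribution closer to uniform has higher entropy.
Answer: B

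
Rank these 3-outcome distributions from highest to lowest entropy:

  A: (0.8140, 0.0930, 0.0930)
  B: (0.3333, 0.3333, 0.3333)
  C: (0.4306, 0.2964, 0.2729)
B > C > A

Key insight: Entropy is maximized by uniform distributions and minimized by concentrated distributions.

- Uniform distributions have maximum entropy log₂(3) = 1.5850 bits
- The more "peaked" or concentrated a distribution, the lower its entropy

Entropies:
  H(A) = 0.8790 bits
  H(B) = 1.5850 bits
  H(C) = 1.5547 bits

Ranking: B > C > A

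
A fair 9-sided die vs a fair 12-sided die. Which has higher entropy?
12-sided die

Both are uniform distributions; for uniform over n outcomes, H = log₂(n). H(9-sided) = log₂(9) = 3.170 bits and H(12-sided) = log₂(12) = 3.585 bits. More outcomes in a uniform distribution means higher entropy.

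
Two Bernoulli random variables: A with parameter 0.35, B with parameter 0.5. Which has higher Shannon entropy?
B

For binary distributions, entropy is maximized at p=0.5 and decreases as p moves toward 0 or 1.

H(A) = H(0.35) = 0.9341 bits
H(B) = H(0.5) = 1.0000 bits

Distribution B (p=0.5) is closer to uniform (p=0.5), so it has higher entropy.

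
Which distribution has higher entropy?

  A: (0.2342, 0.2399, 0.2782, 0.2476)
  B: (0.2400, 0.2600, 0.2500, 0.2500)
B

Both distributions are close to uniform, making this a harder comparison.

H(A) = 1.9967 bits
H(B) = 1.9994 bits

The distribution closer to uniform has higher entropy.
Answer: B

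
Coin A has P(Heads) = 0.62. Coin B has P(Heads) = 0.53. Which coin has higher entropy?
B

For binary distributions, entropy is maximized at p=0.5 and decreases as p moves toward 0 or 1.

H(A) = H(0.62) = 0.9580 bits
H(B) = H(0.53) = 0.9974 bits

Distribution B (p=0.53) is closer to uniform (p=0.5), so it has higher entropy.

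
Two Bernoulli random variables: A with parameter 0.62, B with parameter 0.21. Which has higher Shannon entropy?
A

For binary distributions, entropy is maximized at p=0.5 and decreases as p moves toward 0 or 1.

H(A) = H(0.62) = 0.9580 bits
H(B) = H(0.21) = 0.7415 bits

Distribution A (p=0.62) is closer to uniform (p=0.5), so it has higher entropy.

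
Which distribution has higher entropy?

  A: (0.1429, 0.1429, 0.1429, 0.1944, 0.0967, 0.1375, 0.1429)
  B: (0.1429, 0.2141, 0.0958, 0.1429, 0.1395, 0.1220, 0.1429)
A

Both distributions are close to uniform, making this a harder comparison.

H(A) = 2.7830 bits
H(B) = 2.7701 bits

The distribution closer to uniform has higher entropy.
Answer: A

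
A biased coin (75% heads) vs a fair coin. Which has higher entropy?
Fair coin

The fair coin is uniform (p=0.5), maximizing binary entropy at 1 bit. The biased coin has H(0.75) ≈ 0.811 bits — its outcome is more predictable, so its entropy is lower.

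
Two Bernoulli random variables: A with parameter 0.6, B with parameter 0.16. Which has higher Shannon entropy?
A

For binary distributions, entropy is maximized at p=0.5 and decreases as p moves toward 0 or 1.

H(A) = H(0.6) = 0.9710 bits
H(B) = H(0.16) = 0.6343 bits

Distribution A (p=0.6) is closer to uniform (p=0.5), so it has higher entropy.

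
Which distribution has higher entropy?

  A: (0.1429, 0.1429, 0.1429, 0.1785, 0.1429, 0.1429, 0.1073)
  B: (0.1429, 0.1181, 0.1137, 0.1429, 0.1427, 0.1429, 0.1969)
A

Both distributions are close to uniform, making this a harder comparison.

H(A) = 2.7944 bits
H(B) = 2.7863 bits

The distribution closer to uniform has higher entropy.
Answer: A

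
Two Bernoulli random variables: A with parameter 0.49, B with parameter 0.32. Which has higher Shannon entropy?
A

For binary distributions, entropy is maximized at p=0.5 and decreases as p moves toward 0 or 1.

H(A) = H(0.49) = 0.9997 bits
H(B) = H(0.32) = 0.9044 bits

Distribution A (p=0.49) is closer to uniform (p=0.5), so it has higher entropy.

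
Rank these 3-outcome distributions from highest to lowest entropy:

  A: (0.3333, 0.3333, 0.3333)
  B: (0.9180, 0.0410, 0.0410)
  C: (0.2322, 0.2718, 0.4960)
A > C > B

Key insight: Entropy is maximized by uniform distributions and minimized by concentrated distributions.

- Uniform distributions have maximum entropy log₂(3) = 1.5850 bits
- The more "peaked" or concentrated a distribution, the lower its entropy

Entropies:
  H(A) = 1.5850 bits
  H(B) = 0.4912 bits
  H(C) = 1.5017 bits

Ranking: A > C > B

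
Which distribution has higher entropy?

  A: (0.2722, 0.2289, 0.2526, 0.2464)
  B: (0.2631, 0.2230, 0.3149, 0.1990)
A

Both distributions are close to uniform, making this a harder comparison.

H(A) = 1.9972 bits
H(B) = 1.9780 bits

The distribution closer to uniform has higher entropy.
Answer: A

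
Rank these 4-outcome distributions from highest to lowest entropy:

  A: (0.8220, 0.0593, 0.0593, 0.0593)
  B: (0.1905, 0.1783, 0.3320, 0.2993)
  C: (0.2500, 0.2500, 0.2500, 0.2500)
C > B > A

Key insight: Entropy is maximized by uniform distributions and minimized by concentrated distributions.

- Uniform distributions have maximum entropy log₂(4) = 2.0000 bits
- The more "peaked" or concentrated a distribution, the lower its entropy

Entropies:
  H(A) = 0.9578 bits
  H(B) = 1.9482 bits
  H(C) = 2.0000 bits

Ranking: C > B > A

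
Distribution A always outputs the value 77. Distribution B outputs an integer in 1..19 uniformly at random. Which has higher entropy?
B

A is deterministic, so H(A) = 0. B is uniform over 19 outcomes, so H(B) = log₂(19) = 4.248 bits. Any distribution with genuine randomness has higher entropy than a deterministic one.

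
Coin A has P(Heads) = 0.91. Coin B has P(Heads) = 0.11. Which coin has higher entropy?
B

For binary distributions, entropy is maximized at p=0.5 and decreases as p moves toward 0 or 1.

H(A) = H(0.91) = 0.4365 bits
H(B) = H(0.11) = 0.4999 bits

Distribution B (p=0.11) is closer to uniform (p=0.5), so it has higher entropy.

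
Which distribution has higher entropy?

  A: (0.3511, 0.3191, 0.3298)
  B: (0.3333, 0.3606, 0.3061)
A

Both distributions are close to uniform, making this a harder comparison.

H(A) = 1.5838 bits
H(B) = 1.5817 bits

The distribution closer to uniform has higher entropy.
Answer: A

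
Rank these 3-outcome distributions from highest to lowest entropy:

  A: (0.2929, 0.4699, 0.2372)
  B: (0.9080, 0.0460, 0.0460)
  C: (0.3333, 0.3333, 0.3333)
C > A > B

Key insight: Entropy is maximized by uniform distributions and minimized by concentrated distributions.

- Uniform distributions have maximum entropy log₂(3) = 1.5850 bits
- The more "peaked" or concentrated a distribution, the lower its entropy

Entropies:
  H(A) = 1.5233 bits
  H(B) = 0.5351 bits
  H(C) = 1.5850 bits

Ranking: C > A > B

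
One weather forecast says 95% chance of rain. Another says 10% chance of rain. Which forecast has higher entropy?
10% forecast

Treat each forecast as a Bernoulli distribution. Binary entropy is maximized at p=0.5 and falls off symmetrically toward 0 or 1. The 10% forecast is closer to 50%, so it is more uncertain. H(95%) ≈ 0.286 bits, H(10%) ≈ 0.469 bits.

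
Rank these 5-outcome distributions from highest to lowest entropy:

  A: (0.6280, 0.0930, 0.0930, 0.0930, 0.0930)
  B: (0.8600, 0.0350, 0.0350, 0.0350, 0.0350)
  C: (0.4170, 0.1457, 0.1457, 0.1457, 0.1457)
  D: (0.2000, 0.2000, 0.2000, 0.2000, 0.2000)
D > C > A > B

Key insight: Entropy is maximized by uniform distributions and minimized by concentrated distributions.

Entropies:
  H(A) = 1.6962 bits
  H(B) = 0.8642 bits
  H(C) = 2.1460 bits
  H(D) = 2.3219 bits

Ranking: D > C > A > B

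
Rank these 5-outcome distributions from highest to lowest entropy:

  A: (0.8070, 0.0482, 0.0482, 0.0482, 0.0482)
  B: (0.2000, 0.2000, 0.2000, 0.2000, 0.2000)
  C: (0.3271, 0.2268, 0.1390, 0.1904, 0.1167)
B > C > A

Key insight: Entropy is maximized by uniform distributions and minimized by concentrated distributions.

- Uniform distributions have maximum entropy log₂(5) = 2.3219 bits
- The more "peaked" or concentrated a distribution, the lower its entropy

Entropies:
  H(A) = 1.0937 bits
  H(B) = 2.3219 bits
  H(C) = 2.2258 bits

Ranking: B > C > A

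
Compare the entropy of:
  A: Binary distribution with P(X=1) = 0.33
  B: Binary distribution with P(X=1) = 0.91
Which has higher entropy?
A

For binary distributions, entropy is maximized at p=0.5 and decreases as p moves toward 0 or 1.

H(A) = H(0.33) = 0.9149 bits
H(B) = H(0.91) = 0.4365 bits

Distribution A (p=0.33) is closer to uniform (p=0.5), so it has higher entropy.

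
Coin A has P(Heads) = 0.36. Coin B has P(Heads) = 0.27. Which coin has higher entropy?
A

For binary distributions, entropy is maximized at p=0.5 and decreases as p moves toward 0 or 1.

H(A) = H(0.36) = 0.9427 bits
H(B) = H(0.27) = 0.8415 bits

Distribution A (p=0.36) is closer to uniform (p=0.5), so it has higher entropy.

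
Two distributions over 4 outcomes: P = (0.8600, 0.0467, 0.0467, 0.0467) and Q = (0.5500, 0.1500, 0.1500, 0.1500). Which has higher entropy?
Q

P is highly concentrated on one outcome (86%), making it nearly deterministic. Q spreads its mass more evenly (max 55%). The more spread-out distribution has higher entropy: H(P) ≈ 0.806 bits, H(Q) ≈ 1.706 bits.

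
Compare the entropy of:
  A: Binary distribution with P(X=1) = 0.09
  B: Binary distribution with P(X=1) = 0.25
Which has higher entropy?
B

For binary distributions, entropy is maximized at p=0.5 and decreases as p moves toward 0 or 1.

H(A) = H(0.09) = 0.4365 bits
H(B) = H(0.25) = 0.8113 bits

Distribution B (p=0.25) is closer to uniform (p=0.5), so it has higher entropy.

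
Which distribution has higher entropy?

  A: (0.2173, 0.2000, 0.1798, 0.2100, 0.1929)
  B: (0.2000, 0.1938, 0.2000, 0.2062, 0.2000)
B

Both distributions are close to uniform, making this a harder comparison.

H(A) = 2.3188 bits
H(B) = 2.3217 bits

The distribution closer to uniform has higher entropy.
Answer: B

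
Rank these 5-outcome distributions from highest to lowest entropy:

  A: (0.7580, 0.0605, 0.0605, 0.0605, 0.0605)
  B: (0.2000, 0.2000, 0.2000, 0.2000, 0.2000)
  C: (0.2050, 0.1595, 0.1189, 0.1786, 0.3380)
B > C > A

Key insight: Entropy is maximized by uniform distributions and minimized by concentrated distributions.

- Uniform distributions have maximum entropy log₂(5) = 2.3219 bits
- The more "peaked" or concentrated a distribution, the lower its entropy

Entropies:
  H(A) = 1.2824 bits
  H(B) = 2.3219 bits
  H(C) = 2.2291 bits

Ranking: B > C > A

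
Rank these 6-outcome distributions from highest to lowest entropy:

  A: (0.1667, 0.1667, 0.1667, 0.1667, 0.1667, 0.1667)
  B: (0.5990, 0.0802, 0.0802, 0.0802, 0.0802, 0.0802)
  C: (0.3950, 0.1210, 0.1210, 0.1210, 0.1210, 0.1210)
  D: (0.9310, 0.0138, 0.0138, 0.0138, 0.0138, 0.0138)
A > C > B > D

Key insight: Entropy is maximized by uniform distributions and minimized by concentrated distributions.

Entropies:
  H(A) = 2.5850 bits
  H(B) = 1.9026 bits
  H(C) = 2.3727 bits
  H(D) = 0.5224 bits

Ranking: A > C > B > D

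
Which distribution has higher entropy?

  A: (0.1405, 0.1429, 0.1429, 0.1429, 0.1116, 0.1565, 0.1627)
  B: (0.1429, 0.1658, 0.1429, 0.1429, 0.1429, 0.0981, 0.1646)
A

Both distributions are close to uniform, making this a harder comparison.

H(A) = 2.7992 bits
H(B) = 2.7912 bits

The distribution closer to uniform has higher entropy.
Answer: A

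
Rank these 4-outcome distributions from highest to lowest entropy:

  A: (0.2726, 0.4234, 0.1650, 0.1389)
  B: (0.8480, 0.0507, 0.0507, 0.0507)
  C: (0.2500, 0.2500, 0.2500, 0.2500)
C > A > B

Key insight: Entropy is maximized by uniform distributions and minimized by concentrated distributions.

- Uniform distributions have maximum entropy log₂(4) = 2.0000 bits
- The more "peaked" or concentrated a distribution, the lower its entropy

Entropies:
  H(A) = 1.8607 bits
  H(B) = 0.8557 bits
  H(C) = 2.0000 bits

Ranking: C > A > B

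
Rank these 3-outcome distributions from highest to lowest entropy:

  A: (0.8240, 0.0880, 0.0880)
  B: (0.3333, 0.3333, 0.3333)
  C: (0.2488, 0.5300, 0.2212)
B > C > A

Key insight: Entropy is maximized by uniform distributions and minimized by concentrated distributions.

- Uniform distributions have maximum entropy log₂(3) = 1.5850 bits
- The more "peaked" or concentrated a distribution, the lower its entropy

Entropies:
  H(A) = 0.8472 bits
  H(B) = 1.5850 bits
  H(C) = 1.4662 bits

Ranking: B > C > A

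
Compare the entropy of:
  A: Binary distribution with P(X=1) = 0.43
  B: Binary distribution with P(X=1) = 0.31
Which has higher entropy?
A

For binary distributions, entropy is maximized at p=0.5 and decreases as p moves toward 0 or 1.

H(A) = H(0.43) = 0.9858 bits
H(B) = H(0.31) = 0.8932 bits

Distribution A (p=0.43) is closer to uniform (p=0.5), so it has higher entropy.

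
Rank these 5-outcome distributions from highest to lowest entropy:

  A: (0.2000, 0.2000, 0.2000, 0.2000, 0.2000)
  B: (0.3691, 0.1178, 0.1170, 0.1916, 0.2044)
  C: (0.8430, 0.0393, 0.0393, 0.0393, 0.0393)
A > B > C

Key insight: Entropy is maximized by uniform distributions and minimized by concentrated distributions.

- Uniform distributions have maximum entropy log₂(5) = 2.3219 bits
- The more "peaked" or concentrated a distribution, the lower its entropy

Entropies:
  H(A) = 2.3219 bits
  H(B) = 2.1814 bits
  H(C) = 0.9411 bits

Ranking: A > B > C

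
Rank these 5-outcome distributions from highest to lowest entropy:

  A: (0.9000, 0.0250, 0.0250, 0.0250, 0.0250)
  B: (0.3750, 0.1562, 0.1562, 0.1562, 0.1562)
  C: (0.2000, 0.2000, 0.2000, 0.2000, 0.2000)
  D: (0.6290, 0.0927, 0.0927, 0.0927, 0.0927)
C > B > D > A

Key insight: Entropy is maximized by uniform distributions and minimized by concentrated distributions.

Entropies:
  H(A) = 0.6690 bits
  H(B) = 2.2044 bits
  H(C) = 2.3219 bits
  H(D) = 1.6934 bits

Ranking: C > B > D > A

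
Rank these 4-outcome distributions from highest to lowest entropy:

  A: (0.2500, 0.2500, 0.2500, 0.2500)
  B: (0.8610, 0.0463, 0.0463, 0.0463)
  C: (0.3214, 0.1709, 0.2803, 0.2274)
A > C > B

Key insight: Entropy is maximized by uniform distributions and minimized by concentrated distributions.

- Uniform distributions have maximum entropy log₂(4) = 2.0000 bits
- The more "peaked" or concentrated a distribution, the lower its entropy

Entropies:
  H(A) = 2.0000 bits
  H(B) = 0.8019 bits
  H(C) = 1.9621 bits

Ranking: A > C > B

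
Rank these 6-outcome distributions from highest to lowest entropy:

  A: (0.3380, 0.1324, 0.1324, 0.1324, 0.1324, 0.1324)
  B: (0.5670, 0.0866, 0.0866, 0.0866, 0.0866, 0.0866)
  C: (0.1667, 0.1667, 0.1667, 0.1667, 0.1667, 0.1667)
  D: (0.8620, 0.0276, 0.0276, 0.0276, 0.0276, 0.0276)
C > A > B > D

Key insight: Entropy is maximized by uniform distributions and minimized by concentrated distributions.

Entropies:
  H(A) = 2.4600 bits
  H(B) = 1.9924 bits
  H(C) = 2.5850 bits
  H(D) = 0.8994 bits

Ranking: C > A > B > D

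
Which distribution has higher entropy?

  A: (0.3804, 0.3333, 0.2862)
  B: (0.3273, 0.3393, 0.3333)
B

Both distributions are close to uniform, making this a harder comparison.

H(A) = 1.5753 bits
H(B) = 1.5848 bits

The distribution closer to uniform has higher entropy.
Answer: B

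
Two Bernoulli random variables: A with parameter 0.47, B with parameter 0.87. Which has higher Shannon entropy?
A

For binary distributions, entropy is maximized at p=0.5 and decreases as p moves toward 0 or 1.

H(A) = H(0.47) = 0.9974 bits
H(B) = H(0.87) = 0.5574 bits

Distribution A (p=0.47) is closer to uniform (p=0.5), so it has higher entropy.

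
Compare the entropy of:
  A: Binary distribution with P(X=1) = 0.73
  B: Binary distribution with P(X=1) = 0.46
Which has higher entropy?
B

For binary distributions, entropy is maximized at p=0.5 and decreases as p moves toward 0 or 1.

H(A) = H(0.73) = 0.8415 bits
H(B) = H(0.46) = 0.9954 bits

Distribution B (p=0.46) is closer to uniform (p=0.5), so it has higher entropy.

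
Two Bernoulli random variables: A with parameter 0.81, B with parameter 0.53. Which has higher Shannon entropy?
B

For binary distributions, entropy is maximized at p=0.5 and decreases as p moves toward 0 or 1.

H(A) = H(0.81) = 0.7015 bits
H(B) = H(0.53) = 0.9974 bits

Distribution B (p=0.53) is closer to uniform (p=0.5), so it has higher entropy.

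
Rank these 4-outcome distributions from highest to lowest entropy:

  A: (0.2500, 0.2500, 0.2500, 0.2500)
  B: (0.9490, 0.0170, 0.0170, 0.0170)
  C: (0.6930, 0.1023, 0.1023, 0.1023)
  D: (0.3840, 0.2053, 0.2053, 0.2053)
A > D > C > B

Key insight: Entropy is maximized by uniform distributions and minimized by concentrated distributions.

Entropies:
  H(A) = 2.0000 bits
  H(B) = 0.3715 bits
  H(C) = 1.3763 bits
  H(D) = 1.9372 bits

Ranking: A > D > C > B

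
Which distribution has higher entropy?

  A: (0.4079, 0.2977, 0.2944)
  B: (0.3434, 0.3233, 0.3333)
B

Both distributions are close to uniform, making this a harder comparison.

H(A) = 1.5675 bits
H(B) = 1.5845 bits

The distribution closer to uniform has higher entropy.
Answer: B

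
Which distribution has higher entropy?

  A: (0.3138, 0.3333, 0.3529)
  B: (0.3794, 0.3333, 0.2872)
A

Both distributions are close to uniform, making this a harder comparison.

H(A) = 1.5833 bits
H(B) = 1.5757 bits

The distribution closer to uniform has higher entropy.
Answer: A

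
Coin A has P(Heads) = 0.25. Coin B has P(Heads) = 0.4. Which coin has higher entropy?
B

For binary distributions, entropy is maximized at p=0.5 and decreases as p moves toward 0 or 1.

H(A) = H(0.25) = 0.8113 bits
H(B) = H(0.4) = 0.9710 bits

Distribution B (p=0.4) is closer to uniform (p=0.5), so it has higher entropy.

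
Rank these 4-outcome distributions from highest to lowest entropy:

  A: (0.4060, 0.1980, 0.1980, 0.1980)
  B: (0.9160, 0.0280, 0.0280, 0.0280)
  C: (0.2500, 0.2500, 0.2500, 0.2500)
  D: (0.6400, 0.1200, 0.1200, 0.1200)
C > A > D > B

Key insight: Entropy is maximized by uniform distributions and minimized by concentrated distributions.

Entropies:
  H(A) = 1.9158 bits
  H(B) = 0.5493 bits
  H(C) = 2.0000 bits
  H(D) = 1.5133 bits

Ranking: C > A > D > B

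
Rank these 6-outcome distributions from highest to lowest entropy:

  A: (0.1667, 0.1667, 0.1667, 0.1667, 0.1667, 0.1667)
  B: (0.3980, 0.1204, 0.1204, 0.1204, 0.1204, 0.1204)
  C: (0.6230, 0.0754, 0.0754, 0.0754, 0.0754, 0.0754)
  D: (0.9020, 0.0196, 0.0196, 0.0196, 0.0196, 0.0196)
A > B > C > D

Key insight: Entropy is maximized by uniform distributions and minimized by concentrated distributions.

Entropies:
  H(A) = 2.5850 bits
  H(B) = 2.3676 bits
  H(C) = 1.8313 bits
  H(D) = 0.6902 bits

Ranking: A > B > C > D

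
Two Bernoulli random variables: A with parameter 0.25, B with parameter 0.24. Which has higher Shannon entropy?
A

For binary distributions, entropy is maximized at p=0.5 and decreases as p moves toward 0 or 1.

H(A) = H(0.25) = 0.8113 bits
H(B) = H(0.24) = 0.7950 bits

Distribution A (p=0.25) is closer to uniform (p=0.5), so it has higher entropy.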